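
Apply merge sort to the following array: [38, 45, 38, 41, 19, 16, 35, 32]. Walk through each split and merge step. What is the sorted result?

Merge sort trace:

Split: [38, 45, 38, 41, 19, 16, 35, 32] -> [38, 45, 38, 41] and [19, 16, 35, 32]
  Split: [38, 45, 38, 41] -> [38, 45] and [38, 41]
    Split: [38, 45] -> [38] and [45]
    Merge: [38] + [45] -> [38, 45]
    Split: [38, 41] -> [38] and [41]
    Merge: [38] + [41] -> [38, 41]
  Merge: [38, 45] + [38, 41] -> [38, 38, 41, 45]
  Split: [19, 16, 35, 32] -> [19, 16] and [35, 32]
    Split: [19, 16] -> [19] and [16]
    Merge: [19] + [16] -> [16, 19]
    Split: [35, 32] -> [35] and [32]
    Merge: [35] + [32] -> [32, 35]
  Merge: [16, 19] + [32, 35] -> [16, 19, 32, 35]
Merge: [38, 38, 41, 45] + [16, 19, 32, 35] -> [16, 19, 32, 35, 38, 38, 41, 45]

Final sorted array: [16, 19, 32, 35, 38, 38, 41, 45]

The merge sort proceeds by recursively splitting the array and merging sorted halves.
After all merges, the sorted array is [16, 19, 32, 35, 38, 38, 41, 45].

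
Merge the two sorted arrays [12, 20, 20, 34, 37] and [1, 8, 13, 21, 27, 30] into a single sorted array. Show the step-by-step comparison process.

Merging process:

Compare 12 vs 1: take 1 from right. Merged: [1]
Compare 12 vs 8: take 8 from right. Merged: [1, 8]
Compare 12 vs 13: take 12 from left. Merged: [1, 8, 12]
Compare 20 vs 13: take 13 from right. Merged: [1, 8, 12, 13]
Compare 20 vs 21: take 20 from left. Merged: [1, 8, 12, 13, 20]
Compare 20 vs 21: take 20 from left. Merged: [1, 8, 12, 13, 20, 20]
Compare 34 vs 21: take 21 from right. Merged: [1, 8, 12, 13, 20, 20, 21]
Compare 34 vs 27: take 27 from right. Merged: [1, 8, 12, 13, 20, 20, 21, 27]
Compare 34 vs 30: take 30 from right. Merged: [1, 8, 12, 13, 20, 20, 21, 27, 30]
Append remaining from left: [34, 37]. Merged: [1, 8, 12, 13, 20, 20, 21, 27, 30, 34, 37]

Final merged array: [1, 8, 12, 13, 20, 20, 21, 27, 30, 34, 37]
Total comparisons: 9

The merged array is [1, 8, 12, 13, 20, 20, 21, 27, 30, 34, 37], requiring 9 comparisons. The merge step runs in O(n) time where n is the total number of elements.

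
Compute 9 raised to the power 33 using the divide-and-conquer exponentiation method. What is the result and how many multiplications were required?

Computing 9^33 by squaring (build up from 9^1; each line after the first costs one multiplication):

9^1 = 9
9^2 = (9^1)^2 = 9^2 = 81
9^4 = (9^2)^2 = 81^2 = 6561
9^8 = (9^4)^2 = 6561^2 = 43046721
9^16 = (9^8)^2 = 43046721^2 = 1853020188851841
9^32 = (9^16)^2 = 1853020188851841^2 = 3433683820292512484657849089281
9^33 = 9 * 9^32 = 9 * 3433683820292512484657849089281 = 30903154382632612361920641803529

Result: 30903154382632612361920641803529
Multiplications needed: 6 (6 lines after 9^1)

9^33 = 30903154382632612361920641803529. Using exponentiation by squaring, this requires 6 multiplications. The key idea: if the exponent is even, square the half-power; if odd, multiply by the base once.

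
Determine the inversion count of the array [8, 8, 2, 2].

Finding inversions in [8, 8, 2, 2]:

(0, 2): arr[0]=8 > arr[2]=2
(0, 3): arr[0]=8 > arr[3]=2
(1, 2): arr[1]=8 > arr[2]=2
(1, 3): arr[1]=8 > arr[3]=2

Total inversions: 4

The array has 4 inversion(s): (0,2), (0,3), (1,2), (1,3). Each pair (i,j) satisfies i < j and arr[i] > arr[j].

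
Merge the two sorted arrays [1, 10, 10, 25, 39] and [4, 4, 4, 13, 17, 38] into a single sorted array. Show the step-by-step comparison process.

Merging process:

Compare 1 vs 4: take 1 from left. Merged: [1]
Compare 10 vs 4: take 4 from right. Merged: [1, 4]
Compare 10 vs 4: take 4 from right. Merged: [1, 4, 4]
Compare 10 vs 4: take 4 from right. Merged: [1, 4, 4, 4]
Compare 10 vs 13: take 10 from left. Merged: [1, 4, 4, 4, 10]
Compare 10 vs 13: take 10 from left. Merged: [1, 4, 4, 4, 10, 10]
Compare 25 vs 13: take 13 from right. Merged: [1, 4, 4, 4, 10, 10, 13]
Compare 25 vs 17: take 17 from right. Merged: [1, 4, 4, 4, 10, 10, 13, 17]
Compare 25 vs 38: take 25 from left. Merged: [1, 4, 4, 4, 10, 10, 13, 17, 25]
Compare 39 vs 38: take 38 from right. Merged: [1, 4, 4, 4, 10, 10, 13, 17, 25, 38]
Append remaining from left: [39]. Merged: [1, 4, 4, 4, 10, 10, 13, 17, 25, 38, 39]

Final merged array: [1, 4, 4, 4, 10, 10, 13, 17, 25, 38, 39]
Total comparisons: 10

The merged array is [1, 4, 4, 4, 10, 10, 13, 17, 25, 38, 39], requiring 10 comparisons. The merge step runs in O(n) time where n is the total number of elements.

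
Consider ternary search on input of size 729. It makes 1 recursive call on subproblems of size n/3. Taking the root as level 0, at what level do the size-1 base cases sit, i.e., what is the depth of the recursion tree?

For divide and conquer with division factor 3:

Problem sizes at each level:
Level 0: 729
Level 1: 243
Level 2: 81
Level 3: 27
Level 4: 9
Level 5: 3
Level 6: 1

The root is level 0 and the size-1 base case is level 6 (the tree spans levels 0 through 6, i.e. 7 levels counting the root), so the depth is the number of divisions: log_3(729) = 6

The recursion tree depth is log_3(729) = 6. At each level, the problem size is divided by 3, so it takes 6 divisions to reduce to a base case of size 1. The algorithm makes 1 recursive call at each level.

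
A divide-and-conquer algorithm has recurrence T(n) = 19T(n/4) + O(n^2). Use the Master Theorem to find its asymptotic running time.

Master Theorem for T(n) = 19T(n/4) + O(n^2):

a = 19, b = 4, c = 2
log_b(a) = log_4(19) = 2.1240

Case 1: c = 2 < log_4(19) = 2.1240
T(n) = O(n^(log_4 19))

For T(n) = 19T(n/4) + O(n^2): log_4(19) = 2.1240. This is Case 1 of the Master Theorem (c < log_b(a), work dominated by leaves), giving O(n^(log_4 19)).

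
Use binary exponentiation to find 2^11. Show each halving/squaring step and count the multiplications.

Computing 2^11 by squaring (build up from 2^1; each line after the first costs one multiplication):

2^1 = 2
2^2 = (2^1)^2 = 2^2 = 4
2^4 = (2^2)^2 = 4^2 = 16
2^5 = 2 * 2^4 = 2 * 16 = 32
2^10 = (2^5)^2 = 32^2 = 1024
2^11 = 2 * 2^10 = 2 * 1024 = 2048

Result: 2048
Multiplications needed: 5 (5 lines after 2^1)

2^11 = 2048. Using exponentiation by squaring, this requires 5 multiplications. The key idea: if the exponent is even, square the half-power; if odd, multiply by the base once.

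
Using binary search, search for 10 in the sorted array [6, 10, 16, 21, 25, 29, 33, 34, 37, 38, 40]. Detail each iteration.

Binary search for 10 in [6, 10, 16, 21, 25, 29, 33, 34, 37, 38, 40]:

lo=0, hi=10, mid=5, arr[mid]=29 -> 29 > 10, search left half
lo=0, hi=4, mid=2, arr[mid]=16 -> 16 > 10, search left half
lo=0, hi=1, mid=0, arr[mid]=6 -> 6 < 10, search right half
lo=1, hi=1, mid=1, arr[mid]=10 -> Found target at index 1!

Binary search finds 10 at index 1 after 4 comparisons. The search repeatedly halves the search space by comparing with the middle element.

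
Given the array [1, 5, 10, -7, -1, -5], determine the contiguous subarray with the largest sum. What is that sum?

Using Kadane's algorithm on [1, 5, 10, -7, -1, -5]:

Scanning through the array:
Position 1 (value 5): max_ending_here = 6, max_so_far = 6
Position 2 (value 10): max_ending_here = 16, max_so_far = 16
Position 3 (value -7): max_ending_here = 9, max_so_far = 16
Position 4 (value -1): max_ending_here = 8, max_so_far = 16
Position 5 (value -5): max_ending_here = 3, max_so_far = 16

Maximum subarray: [1, 5, 10]
Maximum sum: 16

The maximum subarray is [1, 5, 10] with sum 16. This subarray runs from index 0 to index 2.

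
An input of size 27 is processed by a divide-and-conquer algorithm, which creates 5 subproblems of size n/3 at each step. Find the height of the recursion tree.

For divide and conquer with division factor 3:

Problem sizes at each level:
Level 0: 27
Level 1: 9
Level 2: 3
Level 3: 1

The root is level 0 and the size-1 base case is level 3 (the tree spans levels 0 through 3, i.e. 4 levels counting the root), so the depth is the number of divisions: log_3(27) = 3

The recursion tree depth is log_3(27) = 3. At each level, the problem size is divided by 3, so it takes 3 divisions to reduce to a base case of size 1. The algorithm makes 5 recursive calls at each level.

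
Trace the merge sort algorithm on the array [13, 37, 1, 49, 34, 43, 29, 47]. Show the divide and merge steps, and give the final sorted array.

Merge sort trace:

Split: [13, 37, 1, 49, 34, 43, 29, 47] -> [13, 37, 1, 49] and [34, 43, 29, 47]
  Split: [13, 37, 1, 49] -> [13, 37] and [1, 49]
    Split: [13, 37] -> [13] and [37]
    Merge: [13] + [37] -> [13, 37]
    Split: [1, 49] -> [1] and [49]
    Merge: [1] + [49] -> [1, 49]
  Merge: [13, 37] + [1, 49] -> [1, 13, 37, 49]
  Split: [34, 43, 29, 47] -> [34, 43] and [29, 47]
    Split: [34, 43] -> [34] and [43]
    Merge: [34] + [43] -> [34, 43]
    Split: [29, 47] -> [29] and [47]
    Merge: [29] + [47] -> [29, 47]
  Merge: [34, 43] + [29, 47] -> [29, 34, 43, 47]
Merge: [1, 13, 37, 49] + [29, 34, 43, 47] -> [1, 13, 29, 34, 37, 43, 47, 49]

Final sorted array: [1, 13, 29, 34, 37, 43, 47, 49]

The merge sort proceeds by recursively splitting the array and merging sorted halves.
After all merges, the sorted array is [1, 13, 29, 34, 37, 43, 47, 49].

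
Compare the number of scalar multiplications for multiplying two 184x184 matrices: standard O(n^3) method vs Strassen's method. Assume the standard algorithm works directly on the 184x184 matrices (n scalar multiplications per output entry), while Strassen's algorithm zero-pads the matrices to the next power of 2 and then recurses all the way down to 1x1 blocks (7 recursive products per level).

Matrix multiplication for 184x184 matrices:

Strassen's algorithm requires power-of-2 dimensions. Pad 184x184 to 256x256 (next power of 2).

Standard algorithm: 184^3 = 6229504 multiplications
Strassen's algorithm: 7^(log2(256)) = 7^8 = 5764801 multiplications
Savings: 6229504 - 5764801 = 464703 multiplications

Standard: 6229504 multiplications (184^3). Strassen: 5764801 multiplications (7^8, after padding to 256x256). Strassen reduces 8 recursive multiplications to 7 at each level.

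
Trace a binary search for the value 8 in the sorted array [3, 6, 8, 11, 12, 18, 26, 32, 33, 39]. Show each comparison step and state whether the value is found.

Binary search for 8 in [3, 6, 8, 11, 12, 18, 26, 32, 33, 39]:

lo=0, hi=9, mid=4, arr[mid]=12 -> 12 > 8, search left half
lo=0, hi=3, mid=1, arr[mid]=6 -> 6 < 8, search right half
lo=2, hi=3, mid=2, arr[mid]=8 -> Found target at index 2!

Binary search finds 8 at index 2 after 3 comparisons. The search repeatedly halves the search space by comparing with the middle element.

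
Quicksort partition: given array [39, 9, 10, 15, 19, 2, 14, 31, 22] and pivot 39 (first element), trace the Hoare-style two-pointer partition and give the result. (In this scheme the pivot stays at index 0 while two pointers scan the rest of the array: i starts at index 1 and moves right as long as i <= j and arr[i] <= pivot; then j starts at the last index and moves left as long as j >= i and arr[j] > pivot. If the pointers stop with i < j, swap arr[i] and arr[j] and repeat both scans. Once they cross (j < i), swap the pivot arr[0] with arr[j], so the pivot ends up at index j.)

Hoare-style two-pointer partition with pivot = 39:

Initial array: [39, 9, 10, 15, 19, 2, 14, 31, 22]

Pointers start at i = 1, j = 8.
i ends at 9, j ends at 8: the pointers have crossed (j < i), so scanning stops.

Swap pivot arr[0] with arr[8] to place pivot at position 8: [22, 9, 10, 15, 19, 2, 14, 31, 39]
Pivot position: 8

After partitioning with pivot 39, the array becomes [22, 9, 10, 15, 19, 2, 14, 31, 39]. The pivot is placed at index 8. All elements to the left of the pivot are <= 39, and all elements to the right are > 39.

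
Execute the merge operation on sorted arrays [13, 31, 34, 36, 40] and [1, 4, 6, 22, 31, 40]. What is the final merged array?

Merging process:

Compare 13 vs 1: take 1 from right. Merged: [1]
Compare 13 vs 4: take 4 from right. Merged: [1, 4]
Compare 13 vs 6: take 6 from right. Merged: [1, 4, 6]
Compare 13 vs 22: take 13 from left. Merged: [1, 4, 6, 13]
Compare 31 vs 22: take 22 from right. Merged: [1, 4, 6, 13, 22]
Compare 31 vs 31: take 31 from left. Merged: [1, 4, 6, 13, 22, 31]
Compare 34 vs 31: take 31 from right. Merged: [1, 4, 6, 13, 22, 31, 31]
Compare 34 vs 40: take 34 from left. Merged: [1, 4, 6, 13, 22, 31, 31, 34]
Compare 36 vs 40: take 36 from left. Merged: [1, 4, 6, 13, 22, 31, 31, 34, 36]
Compare 40 vs 40: take 40 from left. Merged: [1, 4, 6, 13, 22, 31, 31, 34, 36, 40]
Append remaining from right: [40]. Merged: [1, 4, 6, 13, 22, 31, 31, 34, 36, 40, 40]

Final merged array: [1, 4, 6, 13, 22, 31, 31, 34, 36, 40, 40]
Total comparisons: 10

The merged array is [1, 4, 6, 13, 22, 31, 31, 34, 36, 40, 40], requiring 10 comparisons. The merge step runs in O(n) time where n is the total number of elements.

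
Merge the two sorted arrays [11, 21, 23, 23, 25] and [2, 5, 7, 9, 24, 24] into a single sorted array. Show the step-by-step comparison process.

Merging process:

Compare 11 vs 2: take 2 from right. Merged: [2]
Compare 11 vs 5: take 5 from right. Merged: [2, 5]
Compare 11 vs 7: take 7 from right. Merged: [2, 5, 7]
Compare 11 vs 9: take 9 from right. Merged: [2, 5, 7, 9]
Compare 11 vs 24: take 11 from left. Merged: [2, 5, 7, 9, 11]
Compare 21 vs 24: take 21 from left. Merged: [2, 5, 7, 9, 11, 21]
Compare 23 vs 24: take 23 from left. Merged: [2, 5, 7, 9, 11, 21, 23]
Compare 23 vs 24: take 23 from left. Merged: [2, 5, 7, 9, 11, 21, 23, 23]
Compare 25 vs 24: take 24 from right. Merged: [2, 5, 7, 9, 11, 21, 23, 23, 24]
Compare 25 vs 24: take 24 from right. Merged: [2, 5, 7, 9, 11, 21, 23, 23, 24, 24]
Append remaining from left: [25]. Merged: [2, 5, 7, 9, 11, 21, 23, 23, 24, 24, 25]

Final merged array: [2, 5, 7, 9, 11, 21, 23, 23, 24, 24, 25]
Total comparisons: 10

The merged array is [2, 5, 7, 9, 11, 21, 23, 23, 24, 24, 25], requiring 10 comparisons. The merge step runs in O(n) time where n is the total number of elements.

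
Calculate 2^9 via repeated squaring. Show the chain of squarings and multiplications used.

Computing 2^9 by squaring (build up from 2^1; each line after the first costs one multiplication):

2^1 = 2
2^2 = (2^1)^2 = 2^2 = 4
2^4 = (2^2)^2 = 4^2 = 16
2^8 = (2^4)^2 = 16^2 = 256
2^9 = 2 * 2^8 = 2 * 256 = 512

Result: 512
Multiplications needed: 4 (4 lines after 2^1)

2^9 = 512. Using exponentiation by squaring, this requires 4 multiplications. The key idea: if the exponent is even, square the half-power; if odd, multiply by the base once.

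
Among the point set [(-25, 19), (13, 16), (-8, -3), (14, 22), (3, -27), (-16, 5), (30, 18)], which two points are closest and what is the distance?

Computing all pairwise distances among 7 points:

d((-25, 19), (13, 16)) = 38.1182
d((-25, 19), (-8, -3)) = 27.8029
d((-25, 19), (14, 22)) = 39.1152
d((-25, 19), (3, -27)) = 53.8516
d((-25, 19), (-16, 5)) = 16.6433
d((-25, 19), (30, 18)) = 55.0091
d((13, 16), (-8, -3)) = 28.3196
d((13, 16), (14, 22)) = 6.0828 <-- minimum
d((13, 16), (3, -27)) = 44.1475
d((13, 16), (-16, 5)) = 31.0161
d((13, 16), (30, 18)) = 17.1172
d((-8, -3), (14, 22)) = 33.3017
d((-8, -3), (3, -27)) = 26.4008
d((-8, -3), (-16, 5)) = 11.3137
d((-8, -3), (30, 18)) = 43.4166
d((14, 22), (3, -27)) = 50.2195
d((14, 22), (-16, 5)) = 34.4819
d((14, 22), (30, 18)) = 16.4924
d((3, -27), (-16, 5)) = 37.2156
d((3, -27), (30, 18)) = 52.4786
d((-16, 5), (30, 18)) = 47.8017

Closest pair: (13, 16) and (14, 22) with distance 6.0828

The closest pair is (13, 16) and (14, 22) with Euclidean distance 6.0828. For 7 points, brute-force pairwise comparison is shown above. For large n, the divide-and-conquer algorithm (sort by x, recurse on halves, check the dividing strip) achieves O(n log n).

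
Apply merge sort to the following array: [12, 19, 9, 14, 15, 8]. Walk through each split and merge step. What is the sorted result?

Merge sort trace:

Split: [12, 19, 9, 14, 15, 8] -> [12, 19, 9] and [14, 15, 8]
  Split: [12, 19, 9] -> [12] and [19, 9]
    Split: [19, 9] -> [19] and [9]
    Merge: [19] + [9] -> [9, 19]
  Merge: [12] + [9, 19] -> [9, 12, 19]
  Split: [14, 15, 8] -> [14] and [15, 8]
    Split: [15, 8] -> [15] and [8]
    Merge: [15] + [8] -> [8, 15]
  Merge: [14] + [8, 15] -> [8, 14, 15]
Merge: [9, 12, 19] + [8, 14, 15] -> [8, 9, 12, 14, 15, 19]

Final sorted array: [8, 9, 12, 14, 15, 19]

The merge sort proceeds by recursively splitting the array and merging sorted halves.
After all merges, the sorted array is [8, 9, 12, 14, 15, 19].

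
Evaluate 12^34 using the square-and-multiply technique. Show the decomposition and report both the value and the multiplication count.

Computing 12^34 by squaring (build up from 12^1; each line after the first costs one multiplication):

12^1 = 12
12^2 = (12^1)^2 = 12^2 = 144
12^4 = (12^2)^2 = 144^2 = 20736
12^8 = (12^4)^2 = 20736^2 = 429981696
12^16 = (12^8)^2 = 429981696^2 = 184884258895036416
12^17 = 12 * 12^16 = 12 * 184884258895036416 = 2218611106740436992
12^34 = (12^17)^2 = 2218611106740436992^2 = 4922235242952026704037113243122008064

Result: 4922235242952026704037113243122008064
Multiplications needed: 6 (6 lines after 12^1)

12^34 = 4922235242952026704037113243122008064. Using exponentiation by squaring, this requires 6 multiplications. The key idea: if the exponent is even, square the half-power; if odd, multiply by the base once.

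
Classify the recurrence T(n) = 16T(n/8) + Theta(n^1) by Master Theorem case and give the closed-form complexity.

Master Theorem for T(n) = 16T(n/8) + O(n^1):

a = 16, b = 8, c = 1
log_b(a) = log_8(16) = 1.3333

Case 1: c = 1 < log_8(16) = 1.3333
T(n) = O(n^(log_8 16))

For T(n) = 16T(n/8) + O(n^1): log_8(16) = 1.3333. This is Case 1 of the Master Theorem (c < log_b(a), work dominated by leaves), giving O(n^(log_8 16)).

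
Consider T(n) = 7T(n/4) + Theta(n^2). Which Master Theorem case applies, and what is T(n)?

Master Theorem for T(n) = 7T(n/4) + O(n^2):

a = 7, b = 4, c = 2
log_b(a) = log_4(7) = 1.4037

Case 3: c = 2 > log_4(7) = 1.4037
T(n) = O(n^2) = O(n^2)

For T(n) = 7T(n/4) + O(n^2): log_4(7) = 1.4037. This is Case 3 of the Master Theorem (c > log_b(a), work dominated by root), giving O(n^2).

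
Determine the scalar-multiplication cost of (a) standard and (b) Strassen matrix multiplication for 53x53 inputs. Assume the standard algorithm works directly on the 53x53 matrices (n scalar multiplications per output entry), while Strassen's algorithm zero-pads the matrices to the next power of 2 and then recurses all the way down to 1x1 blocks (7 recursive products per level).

Matrix multiplication for 53x53 matrices:

Strassen's algorithm requires power-of-2 dimensions. Pad 53x53 to 64x64 (next power of 2).

Standard algorithm: 53^3 = 148877 multiplications
Strassen's algorithm: 7^(log2(64)) = 7^6 = 117649 multiplications
Savings: 148877 - 117649 = 31228 multiplications

Standard: 148877 multiplications (53^3). Strassen: 117649 multiplications (7^6, after padding to 64x64). Strassen reduces 8 recursive multiplications to 7 at each level.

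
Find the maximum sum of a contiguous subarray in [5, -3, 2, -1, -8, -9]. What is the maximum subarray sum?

Using Kadane's algorithm on [5, -3, 2, -1, -8, -9]:

Scanning through the array:
Position 1 (value -3): max_ending_here = 2, max_so_far = 5
Position 2 (value 2): max_ending_here = 4, max_so_far = 5
Position 3 (value -1): max_ending_here = 3, max_so_far = 5
Position 4 (value -8): max_ending_here = -5, max_so_far = 5
Position 5 (value -9): max_ending_here = -9, max_so_far = 5

Maximum subarray: [5]
Maximum sum: 5

The maximum subarray is [5] with sum 5. This subarray runs from index 0 to index 0.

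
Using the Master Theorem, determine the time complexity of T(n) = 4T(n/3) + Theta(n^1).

Master Theorem for T(n) = 4T(n/3) + O(n^1):

a = 4, b = 3, c = 1
log_b(a) = log_3(4) = 1.2619

Case 1: c = 1 < log_3(4) = 1.2619
T(n) = O(n^(log_3 4))

For T(n) = 4T(n/3) + O(n^1): log_3(4) = 1.2619. This is Case 1 of the Master Theorem (c < log_b(a), work dominated by leaves), giving O(n^(log_3 4)).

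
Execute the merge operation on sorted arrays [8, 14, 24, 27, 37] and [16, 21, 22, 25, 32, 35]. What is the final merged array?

Merging process:

Compare 8 vs 16: take 8 from left. Merged: [8]
Compare 14 vs 16: take 14 from left. Merged: [8, 14]
Compare 24 vs 16: take 16 from right. Merged: [8, 14, 16]
Compare 24 vs 21: take 21 from right. Merged: [8, 14, 16, 21]
Compare 24 vs 22: take 22 from right. Merged: [8, 14, 16, 21, 22]
Compare 24 vs 25: take 24 from left. Merged: [8, 14, 16, 21, 22, 24]
Compare 27 vs 25: take 25 from right. Merged: [8, 14, 16, 21, 22, 24, 25]
Compare 27 vs 32: take 27 from left. Merged: [8, 14, 16, 21, 22, 24, 25, 27]
Compare 37 vs 32: take 32 from right. Merged: [8, 14, 16, 21, 22, 24, 25, 27, 32]
Compare 37 vs 35: take 35 from right. Merged: [8, 14, 16, 21, 22, 24, 25, 27, 32, 35]
Append remaining from left: [37]. Merged: [8, 14, 16, 21, 22, 24, 25, 27, 32, 35, 37]

Final merged array: [8, 14, 16, 21, 22, 24, 25, 27, 32, 35, 37]
Total comparisons: 10

The merged array is [8, 14, 16, 21, 22, 24, 25, 27, 32, 35, 37], requiring 10 comparisons. The merge step runs in O(n) time where n is the total number of elements.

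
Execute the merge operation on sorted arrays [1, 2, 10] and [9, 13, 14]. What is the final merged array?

Merging process:

Compare 1 vs 9: take 1 from left. Merged: [1]
Compare 2 vs 9: take 2 from left. Merged: [1, 2]
Compare 10 vs 9: take 9 from right. Merged: [1, 2, 9]
Compare 10 vs 13: take 10 from left. Merged: [1, 2, 9, 10]
Append remaining from right: [13, 14]. Merged: [1, 2, 9, 10, 13, 14]

Final merged array: [1, 2, 9, 10, 13, 14]
Total comparisons: 4

The merged array is [1, 2, 9, 10, 13, 14], requiring 4 comparisons. The merge step runs in O(n) time where n is the total number of elements.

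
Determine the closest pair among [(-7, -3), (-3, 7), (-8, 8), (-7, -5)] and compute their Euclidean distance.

Computing all pairwise distances among 4 points:

d((-7, -3), (-3, 7)) = 10.7703
d((-7, -3), (-8, 8)) = 11.0454
d((-7, -3), (-7, -5)) = 2.0 <-- minimum
d((-3, 7), (-8, 8)) = 5.099
d((-3, 7), (-7, -5)) = 12.6491
d((-8, 8), (-7, -5)) = 13.0384

Closest pair: (-7, -3) and (-7, -5) with distance 2.0

The closest pair is (-7, -3) and (-7, -5) with Euclidean distance 2.0. For 4 points, brute-force pairwise comparison is shown above. For large n, the divide-and-conquer algorithm (sort by x, recurse on halves, check the dividing strip) achieves O(n log n).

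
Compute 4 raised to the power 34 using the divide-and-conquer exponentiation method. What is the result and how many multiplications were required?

Computing 4^34 by squaring (build up from 4^1; each line after the first costs one multiplication):

4^1 = 4
4^2 = (4^1)^2 = 4^2 = 16
4^4 = (4^2)^2 = 16^2 = 256
4^8 = (4^4)^2 = 256^2 = 65536
4^16 = (4^8)^2 = 65536^2 = 4294967296
4^17 = 4 * 4^16 = 4 * 4294967296 = 17179869184
4^34 = (4^17)^2 = 17179869184^2 = 295147905179352825856

Result: 295147905179352825856
Multiplications needed: 6 (6 lines after 4^1)

4^34 = 295147905179352825856. Using exponentiation by squaring, this requires 6 multiplications. The key idea: if the exponent is even, square the half-power; if odd, multiply by the base once.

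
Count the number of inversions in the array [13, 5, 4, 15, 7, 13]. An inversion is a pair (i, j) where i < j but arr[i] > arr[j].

Finding inversions in [13, 5, 4, 15, 7, 13]:

(0, 1): arr[0]=13 > arr[1]=5
(0, 2): arr[0]=13 > arr[2]=4
(0, 4): arr[0]=13 > arr[4]=7
(1, 2): arr[1]=5 > arr[2]=4
(3, 4): arr[3]=15 > arr[4]=7
(3, 5): arr[3]=15 > arr[5]=13

Total inversions: 6

The array has 6 inversion(s): (0,1), (0,2), (0,4), (1,2), (3,4), (3,5). Each pair (i,j) satisfies i < j and arr[i] > arr[j].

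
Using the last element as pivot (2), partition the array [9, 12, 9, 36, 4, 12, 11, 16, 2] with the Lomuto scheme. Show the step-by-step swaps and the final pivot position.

Lomuto partition with pivot = 2:

Initial array: [9, 12, 9, 36, 4, 12, 11, 16, 2]

arr[0]=9 > 2: no swap
arr[1]=12 > 2: no swap
arr[2]=9 > 2: no swap
arr[3]=36 > 2: no swap
arr[4]=4 > 2: no swap
arr[5]=12 > 2: no swap
arr[6]=11 > 2: no swap
arr[7]=16 > 2: no swap

Place pivot at position 0: [2, 12, 9, 36, 4, 12, 11, 16, 9]
Pivot position: 0

After partitioning with pivot 2, the array becomes [2, 12, 9, 36, 4, 12, 11, 16, 9]. The pivot is placed at index 0. All elements to the left of the pivot are <= 2, and all elements to the right are > 2.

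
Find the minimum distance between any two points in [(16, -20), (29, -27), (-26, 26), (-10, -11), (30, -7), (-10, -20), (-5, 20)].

Computing all pairwise distances among 7 points:

d((16, -20), (29, -27)) = 14.7648
d((16, -20), (-26, 26)) = 62.2896
d((16, -20), (-10, -11)) = 27.5136
d((16, -20), (30, -7)) = 19.105
d((16, -20), (-10, -20)) = 26.0
d((16, -20), (-5, 20)) = 45.1774
d((29, -27), (-26, 26)) = 76.3806
d((29, -27), (-10, -11)) = 42.1545
d((29, -27), (30, -7)) = 20.025
d((29, -27), (-10, -20)) = 39.6232
d((29, -27), (-5, 20)) = 58.0086
d((-26, 26), (-10, -11)) = 40.3113
d((-26, 26), (30, -7)) = 65.0
d((-26, 26), (-10, -20)) = 48.7032
d((-26, 26), (-5, 20)) = 21.8403
d((-10, -11), (30, -7)) = 40.1995
d((-10, -11), (-10, -20)) = 9.0 <-- minimum
d((-10, -11), (-5, 20)) = 31.4006
d((30, -7), (-10, -20)) = 42.0595
d((30, -7), (-5, 20)) = 44.2041
d((-10, -20), (-5, 20)) = 40.3113

Closest pair: (-10, -11) and (-10, -20) with distance 9.0

The closest pair is (-10, -11) and (-10, -20) with Euclidean distance 9.0. For 7 points, brute-force pairwise comparison is shown above. For large n, the divide-and-conquer algorithm (sort by x, recurse on halves, check the dividing strip) achieves O(n log n).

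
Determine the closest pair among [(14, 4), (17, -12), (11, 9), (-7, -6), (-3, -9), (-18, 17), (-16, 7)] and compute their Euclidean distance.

Computing all pairwise distances among 7 points:

d((14, 4), (17, -12)) = 16.2788
d((14, 4), (11, 9)) = 5.831
d((14, 4), (-7, -6)) = 23.2594
d((14, 4), (-3, -9)) = 21.4009
d((14, 4), (-18, 17)) = 34.5398
d((14, 4), (-16, 7)) = 30.1496
d((17, -12), (11, 9)) = 21.8403
d((17, -12), (-7, -6)) = 24.7386
d((17, -12), (-3, -9)) = 20.2237
d((17, -12), (-18, 17)) = 45.4533
d((17, -12), (-16, 7)) = 38.0789
d((11, 9), (-7, -6)) = 23.4307
d((11, 9), (-3, -9)) = 22.8035
d((11, 9), (-18, 17)) = 30.0832
d((11, 9), (-16, 7)) = 27.074
d((-7, -6), (-3, -9)) = 5.0 <-- minimum
d((-7, -6), (-18, 17)) = 25.4951
d((-7, -6), (-16, 7)) = 15.8114
d((-3, -9), (-18, 17)) = 30.0167
d((-3, -9), (-16, 7)) = 20.6155
d((-18, 17), (-16, 7)) = 10.198

Closest pair: (-7, -6) and (-3, -9) with distance 5.0

The closest pair is (-7, -6) and (-3, -9) with Euclidean distance 5.0. For 7 points, brute-force pairwise comparison is shown above. For large n, the divide-and-conquer algorithm (sort by x, recurse on halves, check the dividing strip) achieves O(n log n).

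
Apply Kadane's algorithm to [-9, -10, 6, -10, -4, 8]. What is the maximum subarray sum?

Using Kadane's algorithm on [-9, -10, 6, -10, -4, 8]:

Scanning through the array:
Position 1 (value -10): max_ending_here = -10, max_so_far = -9
Position 2 (value 6): max_ending_here = 6, max_so_far = 6
Position 3 (value -10): max_ending_here = -4, max_so_far = 6
Position 4 (value -4): max_ending_here = -4, max_so_far = 6
Position 5 (value 8): max_ending_here = 8, max_so_far = 8

Maximum subarray: [8]
Maximum sum: 8

The maximum subarray is [8] with sum 8. This subarray runs from index 5 to index 5.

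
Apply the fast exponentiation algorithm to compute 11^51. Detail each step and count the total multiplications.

Computing 11^51 by squaring (build up from 11^1; each line after the first costs one multiplication):

11^1 = 11
11^2 = (11^1)^2 = 11^2 = 121
11^3 = 11 * 11^2 = 11 * 121 = 1331
11^6 = (11^3)^2 = 1331^2 = 1771561
11^12 = (11^6)^2 = 1771561^2 = 3138428376721
11^24 = (11^12)^2 = 3138428376721^2 = 9849732675807611094711841
11^25 = 11 * 11^24 = 11 * 9849732675807611094711841 = 108347059433883722041830251
11^50 = (11^25)^2 = 108347059433883722041830251^2 = 11739085287969531650666649599035831993898213898723001
11^51 = 11 * 11^50 = 11 * 11739085287969531650666649599035831993898213898723001 = 129129938167664848157333145589394151932880352885953011

Result: 129129938167664848157333145589394151932880352885953011
Multiplications needed: 8 (8 lines after 11^1)

11^51 = 129129938167664848157333145589394151932880352885953011. Using exponentiation by squaring, this requires 8 multiplications. The key idea: if the exponent is even, square the half-power; if odd, multiply by the base once.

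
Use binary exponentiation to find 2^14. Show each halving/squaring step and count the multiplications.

Computing 2^14 by squaring (build up from 2^1; each line after the first costs one multiplication):

2^1 = 2
2^2 = (2^1)^2 = 2^2 = 4
2^3 = 2 * 2^2 = 2 * 4 = 8
2^6 = (2^3)^2 = 8^2 = 64
2^7 = 2 * 2^6 = 2 * 64 = 128
2^14 = (2^7)^2 = 128^2 = 16384

Result: 16384
Multiplications needed: 5 (5 lines after 2^1)

2^14 = 16384. Using exponentiation by squaring, this requires 5 multiplications. The key idea: if the exponent is even, square the half-power; if odd, multiply by the base once.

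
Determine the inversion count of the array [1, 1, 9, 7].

Finding inversions in [1, 1, 9, 7]:

(2, 3): arr[2]=9 > arr[3]=7

Total inversions: 1

The array has 1 inversion(s): (2,3). Each pair (i,j) satisfies i < j and arr[i] > arr[j].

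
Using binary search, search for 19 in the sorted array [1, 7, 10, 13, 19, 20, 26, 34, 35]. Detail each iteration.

Binary search for 19 in [1, 7, 10, 13, 19, 20, 26, 34, 35]:

lo=0, hi=8, mid=4, arr[mid]=19 -> Found target at index 4!

Binary search finds 19 at index 4 after 1 comparisons. The search repeatedly halves the search space by comparing with the middle element.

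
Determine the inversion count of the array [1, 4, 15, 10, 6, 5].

Finding inversions in [1, 4, 15, 10, 6, 5]:

(2, 3): arr[2]=15 > arr[3]=10
(2, 4): arr[2]=15 > arr[4]=6
(2, 5): arr[2]=15 > arr[5]=5
(3, 4): arr[3]=10 > arr[4]=6
(3, 5): arr[3]=10 > arr[5]=5
(4, 5): arr[4]=6 > arr[5]=5

Total inversions: 6

The array has 6 inversion(s): (2,3), (2,4), (2,5), (3,4), (3,5), (4,5). Each pair (i,j) satisfies i < j and arr[i] > arr[j].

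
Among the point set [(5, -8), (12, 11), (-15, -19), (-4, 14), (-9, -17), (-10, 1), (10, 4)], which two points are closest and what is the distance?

Computing all pairwise distances among 7 points:

d((5, -8), (12, 11)) = 20.2485
d((5, -8), (-15, -19)) = 22.8254
d((5, -8), (-4, 14)) = 23.7697
d((5, -8), (-9, -17)) = 16.6433
d((5, -8), (-10, 1)) = 17.4929
d((5, -8), (10, 4)) = 13.0
d((12, 11), (-15, -19)) = 40.3609
d((12, 11), (-4, 14)) = 16.2788
d((12, 11), (-9, -17)) = 35.0
d((12, 11), (-10, 1)) = 24.1661
d((12, 11), (10, 4)) = 7.2801
d((-15, -19), (-4, 14)) = 34.7851
d((-15, -19), (-9, -17)) = 6.3246 <-- minimum
d((-15, -19), (-10, 1)) = 20.6155
d((-15, -19), (10, 4)) = 33.9706
d((-4, 14), (-9, -17)) = 31.4006
d((-4, 14), (-10, 1)) = 14.3178
d((-4, 14), (10, 4)) = 17.2047
d((-9, -17), (-10, 1)) = 18.0278
d((-9, -17), (10, 4)) = 28.3196
d((-10, 1), (10, 4)) = 20.2237

Closest pair: (-15, -19) and (-9, -17) with distance 6.3246

The closest pair is (-15, -19) and (-9, -17) with Euclidean distance 6.3246. For 7 points, brute-force pairwise comparison is shown above. For large n, the divide-and-conquer algorithm (sort by x, recurse on halves, check the dividing strip) achieves O(n log n).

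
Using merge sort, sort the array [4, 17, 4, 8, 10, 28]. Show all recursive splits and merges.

Merge sort trace:

Split: [4, 17, 4, 8, 10, 28] -> [4, 17, 4] and [8, 10, 28]
  Split: [4, 17, 4] -> [4] and [17, 4]
    Split: [17, 4] -> [17] and [4]
    Merge: [17] + [4] -> [4, 17]
  Merge: [4] + [4, 17] -> [4, 4, 17]
  Split: [8, 10, 28] -> [8] and [10, 28]
    Split: [10, 28] -> [10] and [28]
    Merge: [10] + [28] -> [10, 28]
  Merge: [8] + [10, 28] -> [8, 10, 28]
Merge: [4, 4, 17] + [8, 10, 28] -> [4, 4, 8, 10, 17, 28]

Final sorted array: [4, 4, 8, 10, 17, 28]

The merge sort proceeds by recursively splitting the array and merging sorted halves.
After all merges, the sorted array is [4, 4, 8, 10, 17, 28].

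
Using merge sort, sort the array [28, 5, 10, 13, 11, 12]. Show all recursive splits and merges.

Merge sort trace:

Split: [28, 5, 10, 13, 11, 12] -> [28, 5, 10] and [13, 11, 12]
  Split: [28, 5, 10] -> [28] and [5, 10]
    Split: [5, 10] -> [5] and [10]
    Merge: [5] + [10] -> [5, 10]
  Merge: [28] + [5, 10] -> [5, 10, 28]
  Split: [13, 11, 12] -> [13] and [11, 12]
    Split: [11, 12] -> [11] and [12]
    Merge: [11] + [12] -> [11, 12]
  Merge: [13] + [11, 12] -> [11, 12, 13]
Merge: [5, 10, 28] + [11, 12, 13] -> [5, 10, 11, 12, 13, 28]

Final sorted array: [5, 10, 11, 12, 13, 28]

The merge sort proceeds by recursively splitting the array and merging sorted halves.
After all merges, the sorted array is [5, 10, 11, 12, 13, 28].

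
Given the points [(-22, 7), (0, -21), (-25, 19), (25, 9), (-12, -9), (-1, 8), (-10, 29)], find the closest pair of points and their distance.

Computing all pairwise distances among 7 points:

d((-22, 7), (0, -21)) = 35.609
d((-22, 7), (-25, 19)) = 12.3693 <-- minimum
d((-22, 7), (25, 9)) = 47.0425
d((-22, 7), (-12, -9)) = 18.868
d((-22, 7), (-1, 8)) = 21.0238
d((-22, 7), (-10, 29)) = 25.0599
d((0, -21), (-25, 19)) = 47.1699
d((0, -21), (25, 9)) = 39.0512
d((0, -21), (-12, -9)) = 16.9706
d((0, -21), (-1, 8)) = 29.0172
d((0, -21), (-10, 29)) = 50.9902
d((-25, 19), (25, 9)) = 50.9902
d((-25, 19), (-12, -9)) = 30.8707
d((-25, 19), (-1, 8)) = 26.4008
d((-25, 19), (-10, 29)) = 18.0278
d((25, 9), (-12, -9)) = 41.1461
d((25, 9), (-1, 8)) = 26.0192
d((25, 9), (-10, 29)) = 40.3113
d((-12, -9), (-1, 8)) = 20.2485
d((-12, -9), (-10, 29)) = 38.0526
d((-1, 8), (-10, 29)) = 22.8473

Closest pair: (-22, 7) and (-25, 19) with distance 12.3693

The closest pair is (-22, 7) and (-25, 19) with Euclidean distance 12.3693. For 7 points, brute-force pairwise comparison is shown above. For large n, the divide-and-conquer algorithm (sort by x, recurse on halves, check the dividing strip) achieves O(n log n).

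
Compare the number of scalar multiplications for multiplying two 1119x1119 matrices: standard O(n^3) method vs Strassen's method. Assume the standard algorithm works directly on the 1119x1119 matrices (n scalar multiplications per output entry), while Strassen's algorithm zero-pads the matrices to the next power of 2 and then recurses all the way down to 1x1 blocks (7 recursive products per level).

Matrix multiplication for 1119x1119 matrices:

Strassen's algorithm requires power-of-2 dimensions. Pad 1119x1119 to 2048x2048 (next power of 2).

Standard algorithm: 1119^3 = 1401168159 multiplications
Strassen's algorithm: 7^(log2(2048)) = 7^11 = 1977326743 multiplications
Difference: 1401168159 - 1977326743 = -576158584 (Strassen uses MORE here due to padding overhead — for small or just-over-power-of-2 n, padding can outweigh the per-level savings)

Standard: 1401168159 multiplications (1119^3). Strassen: 1977326743 multiplications (7^11, after padding to 2048x2048). Strassen reduces 8 recursive multiplications to 7 at each level.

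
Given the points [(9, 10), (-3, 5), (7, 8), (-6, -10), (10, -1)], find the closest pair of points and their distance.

Computing all pairwise distances among 5 points:

d((9, 10), (-3, 5)) = 13.0
d((9, 10), (7, 8)) = 2.8284 <-- minimum
d((9, 10), (-6, -10)) = 25.0
d((9, 10), (10, -1)) = 11.0454
d((-3, 5), (7, 8)) = 10.4403
d((-3, 5), (-6, -10)) = 15.2971
d((-3, 5), (10, -1)) = 14.3178
d((7, 8), (-6, -10)) = 22.2036
d((7, 8), (10, -1)) = 9.4868
d((-6, -10), (10, -1)) = 18.3576

Closest pair: (9, 10) and (7, 8) with distance 2.8284

The closest pair is (9, 10) and (7, 8) with Euclidean distance 2.8284. For 5 points, brute-force pairwise comparison is shown above. For large n, the divide-and-conquer algorithm (sort by x, recurse on halves, check the dividing strip) achieves O(n log n).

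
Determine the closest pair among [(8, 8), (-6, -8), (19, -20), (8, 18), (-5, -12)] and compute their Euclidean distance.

Computing all pairwise distances among 5 points:

d((8, 8), (-6, -8)) = 21.2603
d((8, 8), (19, -20)) = 30.0832
d((8, 8), (8, 18)) = 10.0
d((8, 8), (-5, -12)) = 23.8537
d((-6, -8), (19, -20)) = 27.7308
d((-6, -8), (8, 18)) = 29.5296
d((-6, -8), (-5, -12)) = 4.1231 <-- minimum
d((19, -20), (8, 18)) = 39.5601
d((19, -20), (-5, -12)) = 25.2982
d((8, 18), (-5, -12)) = 32.6956

Closest pair: (-6, -8) and (-5, -12) with distance 4.1231

The closest pair is (-6, -8) and (-5, -12) with Euclidean distance 4.1231. For 5 points, brute-force pairwise comparison is shown above. For large n, the divide-and-conquer algorithm (sort by x, recurse on halves, check the dividing strip) achieves O(n log n).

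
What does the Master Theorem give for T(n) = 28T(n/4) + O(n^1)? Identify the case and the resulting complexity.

Master Theorem for T(n) = 28T(n/4) + O(n^1):

a = 28, b = 4, c = 1
log_b(a) = log_4(28) = 2.4037

Case 1: c = 1 < log_4(28) = 2.4037
T(n) = O(n^(log_4 28))

For T(n) = 28T(n/4) + O(n^1): log_4(28) = 2.4037. This is Case 1 of the Master Theorem (c < log_b(a), work dominated by leaves), giving O(n^(log_4 28)).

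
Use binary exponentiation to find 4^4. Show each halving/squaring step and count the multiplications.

Computing 4^4 by squaring (build up from 4^1; each line after the first costs one multiplication):

4^1 = 4
4^2 = (4^1)^2 = 4^2 = 16
4^4 = (4^2)^2 = 16^2 = 256

Result: 256
Multiplications needed: 2 (2 lines after 4^1)

4^4 = 256. Using exponentiation by squaring, this requires 2 multiplications. The key idea: if the exponent is even, square the half-power; if odd, multiply by the base once.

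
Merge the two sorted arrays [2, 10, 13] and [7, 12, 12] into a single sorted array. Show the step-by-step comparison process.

Merging process:

Compare 2 vs 7: take 2 from left. Merged: [2]
Compare 10 vs 7: take 7 from right. Merged: [2, 7]
Compare 10 vs 12: take 10 from left. Merged: [2, 7, 10]
Compare 13 vs 12: take 12 from right. Merged: [2, 7, 10, 12]
Compare 13 vs 12: take 12 from right. Merged: [2, 7, 10, 12, 12]
Append remaining from left: [13]. Merged: [2, 7, 10, 12, 12, 13]

Final merged array: [2, 7, 10, 12, 12, 13]
Total comparisons: 5

The merged array is [2, 7, 10, 12, 12, 13], requiring 5 comparisons. The merge step runs in O(n) time where n is the total number of elements.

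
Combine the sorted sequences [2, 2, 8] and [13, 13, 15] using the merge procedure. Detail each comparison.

Merging process:

Compare 2 vs 13: take 2 from left. Merged: [2]
Compare 2 vs 13: take 2 from left. Merged: [2, 2]
Compare 8 vs 13: take 8 from left. Merged: [2, 2, 8]
Append remaining from right: [13, 13, 15]. Merged: [2, 2, 8, 13, 13, 15]

Final merged array: [2, 2, 8, 13, 13, 15]
Total comparisons: 3

The merged array is [2, 2, 8, 13, 13, 15], requiring 3 comparisons. The merge step runs in O(n) time where n is the total number of elements.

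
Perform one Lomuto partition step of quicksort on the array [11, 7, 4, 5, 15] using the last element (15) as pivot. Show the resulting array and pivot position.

Lomuto partition with pivot = 15:

Initial array: [11, 7, 4, 5, 15]

arr[0]=11 <= 15: swap with position 0, array becomes [11, 7, 4, 5, 15]
arr[1]=7 <= 15: swap with position 1, array becomes [11, 7, 4, 5, 15]
arr[2]=4 <= 15: swap with position 2, array becomes [11, 7, 4, 5, 15]
arr[3]=5 <= 15: swap with position 3, array becomes [11, 7, 4, 5, 15]

Place pivot at position 4: [11, 7, 4, 5, 15]
Pivot position: 4

After partitioning with pivot 15, the array becomes [11, 7, 4, 5, 15]. The pivot is placed at index 4. All elements to the left of the pivot are <= 15, and all elements to the right are > 15.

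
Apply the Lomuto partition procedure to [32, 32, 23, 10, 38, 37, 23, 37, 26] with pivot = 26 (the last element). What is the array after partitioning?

Lomuto partition with pivot = 26:

Initial array: [32, 32, 23, 10, 38, 37, 23, 37, 26]

arr[0]=32 > 26: no swap
arr[1]=32 > 26: no swap
arr[2]=23 <= 26: swap with position 0, array becomes [23, 32, 32, 10, 38, 37, 23, 37, 26]
arr[3]=10 <= 26: swap with position 1, array becomes [23, 10, 32, 32, 38, 37, 23, 37, 26]
arr[4]=38 > 26: no swap
arr[5]=37 > 26: no swap
arr[6]=23 <= 26: swap with position 2, array becomes [23, 10, 23, 32, 38, 37, 32, 37, 26]
arr[7]=37 > 26: no swap

Place pivot at position 3: [23, 10, 23, 26, 38, 37, 32, 37, 32]
Pivot position: 3

After partitioning with pivot 26, the array becomes [23, 10, 23, 26, 38, 37, 32, 37, 32]. The pivot is placed at index 3. All elements to the left of the pivot are <= 26, and all elements to the right are > 26.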